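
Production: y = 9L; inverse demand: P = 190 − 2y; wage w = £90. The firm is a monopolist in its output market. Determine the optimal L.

Marginal revenue from the inverse demand is MR = 190 − 4y.
The marginal product is MP_L = 9.
A monopolist hires until marginal revenue product equals the wage: MR·MP_L = w.
(190 − 36L)·9 = 90, so L = 5.

L* = 5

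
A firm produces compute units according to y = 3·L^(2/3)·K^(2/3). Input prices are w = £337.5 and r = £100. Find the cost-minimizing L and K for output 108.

L* = 8, K* = 27

Cost minimization requires the marginal rate of technical substitution to equal the input-price ratio: MP_L/MP_K = w/r.
Here MP_L/MP_K = (2/3)·(K/L)/(2/3) = (K/L). Setting this equal to 337.5/100 = 3.375 gives K = 3.375L.
Substituting into y = 108: 3·L^(2/3)·(3.375L)^(2/3) = 108.
Solving, L = 8 and K = 27.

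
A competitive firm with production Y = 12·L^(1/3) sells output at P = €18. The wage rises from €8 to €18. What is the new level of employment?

L* = 8

From P·MP_L = w with MP_L = 4·L^(-2/3), the labor demand is L(w) = (72/w)^(3/2).
At w = 8: L = 27. At w = 18: L = 8.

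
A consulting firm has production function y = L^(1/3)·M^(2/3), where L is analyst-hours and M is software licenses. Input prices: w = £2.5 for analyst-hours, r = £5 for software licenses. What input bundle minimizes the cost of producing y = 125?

Cost minimization requires the marginal rate of technical substitution to equal the input-price ratio: MP_L/MP_M = w/r.
Here MP_L/MP_M = (1/3)·(M/L)/(2/3) = 0.5·(M/L). Setting this equal to 2.5/5 = 0.5 gives M = L.
Substituting into y = 125: L^(1/3)·(L)^(2/3) = 125.
Solving, L = 125 and M = 125.

L* = 125, M* = 125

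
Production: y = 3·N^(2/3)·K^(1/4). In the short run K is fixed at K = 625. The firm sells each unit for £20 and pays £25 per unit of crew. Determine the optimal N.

N* = 512

With K = 625, MP_N = (2/3)·3·N^(-1/3)·625^(1/4) = 10·N^(-1/3).
Profit maximization for a price taker requires P·MP_N = w: 20·10·N^(-1/3) = 25.
So N^(-1/3) = 0.125, which gives N = 512.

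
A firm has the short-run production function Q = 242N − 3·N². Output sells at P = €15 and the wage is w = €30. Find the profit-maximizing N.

The marginal product of N is MP_N = 242 − 6N.
A price-taking firm hires until the value of the marginal product equals the wage: P·MP_N = w, so 15·(242 − 6N) = 30.
Then 242 − 6N = 2, giving N = 40.

N* = 40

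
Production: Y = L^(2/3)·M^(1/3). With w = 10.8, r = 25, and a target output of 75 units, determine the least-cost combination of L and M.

L* = 125, M* = 27

Cost minimization requires the marginal rate of technical substitution to equal the input-price ratio: MP_L/MP_M = w/r.
Here MP_L/MP_M = (2/3)·(M/L)/(1/3) = 2·(M/L). Setting this equal to 10.8/25 = 0.432 gives M = 0.216L.
Substituting into Y = 75: L^(2/3)·(0.216L)^(1/3) = 75.
Solving, L = 125 and M = 27.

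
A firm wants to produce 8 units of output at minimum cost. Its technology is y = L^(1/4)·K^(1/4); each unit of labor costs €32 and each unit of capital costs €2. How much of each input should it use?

L* = 16, K* = 256

Cost minimization requires the marginal rate of technical substitution to equal the input-price ratio: MP_L/MP_K = w/r.
Here MP_L/MP_K = (1/4)·(K/L)/(1/4) = (K/L). Setting this equal to 32/2 = 16 gives K = 16L.
Substituting into y = 8: L^(1/4)·(16L)^(1/4) = 8.
Solving, L = 16 and K = 256.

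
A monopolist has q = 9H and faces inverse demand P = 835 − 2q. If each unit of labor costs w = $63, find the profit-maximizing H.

Marginal revenue from the inverse demand is MR = 835 − 4q.
The marginal product is MP_H = 9.
A monopolist hires until marginal revenue product equals the wage: MR·MP_H = w.
(835 − 36H)·9 = 63, so H = 23.

H* = 23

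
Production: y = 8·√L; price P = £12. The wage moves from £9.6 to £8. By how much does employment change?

From P·MP_L = w with MP_L = 4·L^(-1/2), the labor demand is L(w) = (48/w)^(2).
At w = 9.6: L = 25. At w = 8: L = 36.
ΔL = 36 − 25 = 11.

ΔL = 11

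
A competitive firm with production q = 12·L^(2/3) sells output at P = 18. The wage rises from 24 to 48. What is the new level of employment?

From P·MP_L = w with MP_L = 8·L^(-1/3), the labor demand is L(w) = (144/w)^(3).
At w = 24: L = 216. At w = 48: L = 27.

L* = 27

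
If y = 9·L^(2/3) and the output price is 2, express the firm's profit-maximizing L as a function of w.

L(w) = 1728/w³

MP_L = (2/3)·9·L^(-1/3) = 6·L^(-1/3).
Setting P·MP_L = w: 12·L^(-1/3) = w.
Solving for L: L^(-1/3) = w/12, so L = (12/w)^(3).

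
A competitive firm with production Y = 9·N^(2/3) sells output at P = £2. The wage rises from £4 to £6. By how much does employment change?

ΔN = -19

From P·MP_N = w with MP_N = 6·N^(-1/3), the labor demand is N(w) = (12/w)^(3).
At w = 4: N = 27. At w = 6: N = 8.
ΔN = 8 − 27 = -19.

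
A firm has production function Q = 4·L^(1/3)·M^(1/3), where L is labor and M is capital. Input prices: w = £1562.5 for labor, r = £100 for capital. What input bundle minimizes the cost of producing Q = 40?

L* = 8, M* = 125

Cost minimization requires the marginal rate of technical substitution to equal the input-price ratio: MP_L/MP_M = w/r.
Here MP_L/MP_M = (1/3)·(M/L)/(1/3) = (M/L). Setting this equal to 1562.5/100 = 15.625 gives M = 15.625L.
Substituting into Q = 40: 4·L^(1/3)·(15.625L)^(1/3) = 40.
Solving, L = 8 and M = 125.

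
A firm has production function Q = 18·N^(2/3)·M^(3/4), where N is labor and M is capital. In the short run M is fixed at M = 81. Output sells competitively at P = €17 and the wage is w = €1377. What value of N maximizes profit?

With M = 81, MP_N = (2/3)·18·N^(-1/3)·81^(3/4) = 324·N^(-1/3).
Profit maximization for a price taker requires P·MP_N = w: 17·324·N^(-1/3) = 1377.
So N^(-1/3) = 0.25, which gives N = 64.

N* = 64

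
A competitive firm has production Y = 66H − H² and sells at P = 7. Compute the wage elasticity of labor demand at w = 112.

From P·MP_H = w with MP_H = 66 − 2H, labor demand is H(w) = (66 − w/7)/2.
dH/dw = −1/(14) = -1/14.
At w = 112, H = 25, so ε = (dH/dw)·(w/H) = (-1/14)·(112/25) = -0.32.

ε = -0.32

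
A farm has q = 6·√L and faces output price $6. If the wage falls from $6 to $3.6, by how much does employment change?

From P·MP_L = w with MP_L = 3·L^(-1/2), the labor demand is L(w) = (18/w)^(2).
At w = 6: L = 9. At w = 3.6: L = 25.
ΔL = 25 − 9 = 16.

ΔL = 16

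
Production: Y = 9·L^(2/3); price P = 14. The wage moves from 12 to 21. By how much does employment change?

From P·MP_L = w with MP_L = 6·L^(-1/3), the labor demand is L(w) = (84/w)^(3).
At w = 12: L = 343. At w = 21: L = 64.
ΔL = 64 − 343 = -279.

ΔL = -279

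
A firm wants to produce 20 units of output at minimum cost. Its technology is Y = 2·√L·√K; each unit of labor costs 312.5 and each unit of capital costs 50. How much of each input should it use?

Cost minimization requires the marginal rate of technical substitution to equal the input-price ratio: MP_L/MP_K = w/r.
Here MP_L/MP_K = (1/2)·(K/L)/(1/2) = (K/L). Setting this equal to 312.5/50 = 6.25 gives K = 6.25L.
Substituting into Y = 20: 2·L^(1/2)·(6.25L)^(1/2) = 20.
Solving, L = 4 and K = 25.

L* = 4, K* = 25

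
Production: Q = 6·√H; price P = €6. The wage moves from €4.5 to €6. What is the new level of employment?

From P·MP_H = w with MP_H = 3·H^(-1/2), the labor demand is H(w) = (18/w)^(2).
At w = 4.5: H = 16. At w = 6: H = 9.

H* = 9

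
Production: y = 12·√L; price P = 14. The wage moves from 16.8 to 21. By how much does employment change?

ΔL = -9

From P·MP_L = w with MP_L = 6·L^(-1/2), the labor demand is L(w) = (84/w)^(2).
At w = 16.8: L = 25. At w = 21: L = 16.
ΔL = 16 − 25 = -9.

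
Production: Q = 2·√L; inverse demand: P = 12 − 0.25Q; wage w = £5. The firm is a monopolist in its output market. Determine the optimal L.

L* = 4

Marginal revenue from the inverse demand is MR = 12 − 0.5Q.
The marginal product is MP_L = L^(-1/2).
A monopolist hires until marginal revenue product equals the wage: MR·MP_L = w.
At L, Q = 2·√L. Substituting and solving: (12 − √L)·L^(-1/2) = 5 gives L = 4.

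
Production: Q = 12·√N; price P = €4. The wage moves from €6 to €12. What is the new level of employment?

N* = 4

From P·MP_N = w with MP_N = 6·N^(-1/2), the labor demand is N(w) = (24/w)^(2).
At w = 6: N = 16. At w = 12: N = 4.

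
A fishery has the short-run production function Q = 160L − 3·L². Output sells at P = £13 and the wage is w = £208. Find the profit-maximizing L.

L* = 24

The marginal product of L is MP_L = 160 − 6L.
A price-taking firm hires until the value of the marginal product equals the wage: P·MP_L = w, so 13·(160 − 6L) = 208.
Then 160 − 6L = 16, giving L = 24.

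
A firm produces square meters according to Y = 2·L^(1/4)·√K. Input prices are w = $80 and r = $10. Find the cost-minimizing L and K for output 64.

L* = 16, K* = 256

Cost minimization requires the marginal rate of technical substitution to equal the input-price ratio: MP_L/MP_K = w/r.
Here MP_L/MP_K = (1/4)·(K/L)/(1/2) = 0.5·(K/L). Setting this equal to 80/10 = 8 gives K = 16L.
Substituting into Y = 64: 2·L^(1/4)·(16L)^(1/2) = 64.
Solving, L = 16 and K = 256.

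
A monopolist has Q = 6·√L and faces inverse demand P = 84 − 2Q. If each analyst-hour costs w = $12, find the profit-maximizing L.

Marginal revenue from the inverse demand is MR = 84 − 4Q.
The marginal product is MP_L = 3·L^(-1/2).
A monopolist hires until marginal revenue product equals the wage: MR·MP_L = w.
At L, Q = 6·√L. Substituting and solving: (84 − 24·√L)·3·L^(-1/2) = 12 gives L = 9.

L* = 9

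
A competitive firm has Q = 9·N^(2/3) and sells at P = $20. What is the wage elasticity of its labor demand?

MP_N = (2/3)·9·N^(-1/3), so P·MP_N = w gives 120·N^(-1/3) = w.
Solving, N(w) = (120/w)^(3). This is a constant-elasticity form: N ∝ w^(−3), so ε = −3.

ε = -3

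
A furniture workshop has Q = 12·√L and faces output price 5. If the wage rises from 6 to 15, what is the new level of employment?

From P·MP_L = w with MP_L = 6·L^(-1/2), the labor demand is L(w) = (30/w)^(2).
At w = 6: L = 25. At w = 15: L = 4.

L* = 4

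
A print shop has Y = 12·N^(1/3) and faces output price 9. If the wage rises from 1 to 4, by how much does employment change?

From P·MP_N = w with MP_N = 4·N^(-2/3), the labor demand is N(w) = (36/w)^(3/2).
At w = 1: N = 216. At w = 4: N = 27.
ΔN = 27 − 216 = -189.

ΔN = -189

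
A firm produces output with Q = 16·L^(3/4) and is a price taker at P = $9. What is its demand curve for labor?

MP_L = (3/4)·16·L^(-1/4) = 12·L^(-1/4).
Setting P·MP_L = w: 108·L^(-1/4) = w.
Solving for L: L^(-1/4) = w/108, so L = (108/w)^(4).

L(w) = (108/w)^(4)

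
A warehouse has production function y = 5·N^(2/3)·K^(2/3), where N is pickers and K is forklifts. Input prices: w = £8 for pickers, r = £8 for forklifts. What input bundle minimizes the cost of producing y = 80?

N* = 8, K* = 8

Cost minimization requires the marginal rate of technical substitution to equal the input-price ratio: MP_N/MP_K = w/r.
Here MP_N/MP_K = (2/3)·(K/N)/(2/3) = (K/N). Setting this equal to 8/8 = 1 gives K = N.
Substituting into y = 80: 5·N^(2/3)·(N)^(2/3) = 80.
Solving, N = 8 and K = 8.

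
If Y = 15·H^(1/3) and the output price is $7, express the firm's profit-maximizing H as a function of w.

H(w) = (35/w)^(3/2)

MP_H = (1/3)·15·H^(-2/3) = 5·H^(-2/3).
Setting P·MP_H = w: 35·H^(-2/3) = w.
Solving for H: H^(-2/3) = w/35, so H = (35/w)^(3/2).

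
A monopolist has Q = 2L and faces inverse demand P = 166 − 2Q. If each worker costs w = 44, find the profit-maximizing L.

L* = 18

Marginal revenue from the inverse demand is MR = 166 − 4Q.
The marginal product is MP_L = 2.
A monopolist hires until marginal revenue product equals the wage: MR·MP_L = w.
(166 − 8L)·2 = 44, so L = 18.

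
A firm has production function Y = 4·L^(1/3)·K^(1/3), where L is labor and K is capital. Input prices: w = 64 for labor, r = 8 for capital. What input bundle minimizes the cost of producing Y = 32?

L* = 8, K* = 64

Cost minimization requires the marginal rate of technical substitution to equal the input-price ratio: MP_L/MP_K = w/r.
Here MP_L/MP_K = (1/3)·(K/L)/(1/3) = (K/L). Setting this equal to 64/8 = 8 gives K = 8L.
Substituting into Y = 32: 4·L^(1/3)·(8L)^(1/3) = 32.
Solving, L = 8 and K = 64.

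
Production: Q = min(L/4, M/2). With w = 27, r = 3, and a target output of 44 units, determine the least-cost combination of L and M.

L* = 176, M* = 88

With a fixed-proportions technology, the cost-minimizing bundle uses no slack in either input: L/4 = M/2 = Q.
So L = 4·44 = 176 and M = 2·44 = 88.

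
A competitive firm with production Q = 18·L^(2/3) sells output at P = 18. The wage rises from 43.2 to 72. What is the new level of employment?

From P·MP_L = w with MP_L = 12·L^(-1/3), the labor demand is L(w) = (216/w)^(3).
At w = 43.2: L = 125. At w = 72: L = 27.

L* = 27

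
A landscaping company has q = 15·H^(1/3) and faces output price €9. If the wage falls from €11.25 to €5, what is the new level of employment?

From P·MP_H = w with MP_H = 5·H^(-2/3), the labor demand is H(w) = (45/w)^(3/2).
At w = 11.25: H = 8. At w = 5: H = 27.

H* = 27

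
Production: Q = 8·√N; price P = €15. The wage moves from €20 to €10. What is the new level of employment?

N* = 36

From P·MP_N = w with MP_N = 4·N^(-1/2), the labor demand is N(w) = (60/w)^(2).
At w = 20: N = 9. At w = 10: N = 36.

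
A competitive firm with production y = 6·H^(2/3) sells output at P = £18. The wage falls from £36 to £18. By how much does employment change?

From P·MP_H = w with MP_H = 4·H^(-1/3), the labor demand is H(w) = (72/w)^(3).
At w = 36: H = 8. At w = 18: H = 64.
ΔH = 64 − 8 = 56.

ΔH = 56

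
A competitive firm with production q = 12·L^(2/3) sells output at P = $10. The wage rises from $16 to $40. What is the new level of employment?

From P·MP_L = w with MP_L = 8·L^(-1/3), the labor demand is L(w) = (80/w)^(3).
At w = 16: L = 125. At w = 40: L = 8.

L* = 8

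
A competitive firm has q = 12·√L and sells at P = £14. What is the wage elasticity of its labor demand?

ε = -2

MP_L = (1/2)·12·L^(-1/2), so P·MP_L = w gives 84·L^(-1/2) = w.
Solving, L(w) = (84/w)^(2). This is a constant-elasticity form: L ∝ w^(−2), so ε = −2.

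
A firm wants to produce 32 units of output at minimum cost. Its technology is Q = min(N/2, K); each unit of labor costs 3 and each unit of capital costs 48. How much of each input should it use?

N* = 64, K* = 32

With a fixed-proportions technology, the cost-minimizing bundle uses no slack in either input: N/2 = K = Q.
So N = 2·32 = 64 and K = 32.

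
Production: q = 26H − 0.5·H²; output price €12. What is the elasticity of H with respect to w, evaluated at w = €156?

ε = -1

From P·MP_H = w with MP_H = 26 − H, labor demand is H(w) = 26 − w/12.
dH/dw = −1/(12) = -1/12.
At w = 156, H = 13, so ε = (dH/dw)·(w/H) = (-1/12)·(156/13) = -1.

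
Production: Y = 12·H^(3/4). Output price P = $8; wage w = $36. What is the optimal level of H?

MP_H = (3/4)·12·H^(-1/4) = 9·H^(-1/4).
Profit maximization for a price taker requires P·MP_H = w: 8·9·H^(-1/4) = 36.
So H^(-1/4) = 0.5, which gives H = 16.

H* = 16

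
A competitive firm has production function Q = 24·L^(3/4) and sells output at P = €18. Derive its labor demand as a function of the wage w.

MP_L = (3/4)·24·L^(-1/4) = 18·L^(-1/4).
Setting P·MP_L = w: 324·L^(-1/4) = w.
Solving for L: L^(-1/4) = w/324, so L = (324/w)^(4).

L(w) = (324/w)^(4)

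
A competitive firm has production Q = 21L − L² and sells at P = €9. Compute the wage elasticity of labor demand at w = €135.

ε = -2.5

From P·MP_L = w with MP_L = 21 − 2L, labor demand is L(w) = (21 − w/9)/2.
dL/dw = −1/(18) = -1/18.
At w = 135, L = 3, so ε = (dL/dw)·(w/L) = (-1/18)·(135/3) = -2.5.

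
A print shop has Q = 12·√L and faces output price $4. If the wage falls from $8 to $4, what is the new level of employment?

From P·MP_L = w with MP_L = 6·L^(-1/2), the labor demand is L(w) = (24/w)^(2).
At w = 8: L = 9. At w = 4: L = 36.

L* = 36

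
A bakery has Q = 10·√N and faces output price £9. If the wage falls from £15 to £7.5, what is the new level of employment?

From P·MP_N = w with MP_N = 5·N^(-1/2), the labor demand is N(w) = (45/w)^(2).
At w = 15: N = 9. At w = 7.5: N = 36.

N* = 36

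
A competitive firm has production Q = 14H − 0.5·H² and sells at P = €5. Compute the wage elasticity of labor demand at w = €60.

ε = -6

From P·MP_H = w with MP_H = 14 − H, labor demand is H(w) = 14 − w/5.
dH/dw = −1/(5) = -0.2.
At w = 60, H = 2, so ε = (dH/dw)·(w/H) = (-0.2)·(60/2) = -6.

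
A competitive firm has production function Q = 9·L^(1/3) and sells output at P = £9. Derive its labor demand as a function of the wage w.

L(w) = (27/w)^(3/2)

MP_L = (1/3)·9·L^(-2/3) = 3·L^(-2/3).
Setting P·MP_L = w: 27·L^(-2/3) = w.
Solving for L: L^(-2/3) = w/27, so L = (27/w)^(3/2).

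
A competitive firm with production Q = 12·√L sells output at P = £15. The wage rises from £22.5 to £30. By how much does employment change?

From P·MP_L = w with MP_L = 6·L^(-1/2), the labor demand is L(w) = (90/w)^(2).
At w = 22.5: L = 16. At w = 30: L = 9.
ΔL = 9 − 16 = -7.

ΔL = -7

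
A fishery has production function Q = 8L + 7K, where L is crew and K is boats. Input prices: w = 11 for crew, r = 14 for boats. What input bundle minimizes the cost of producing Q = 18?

L* = 2.25, K* = 0

The inputs are perfect substitutes, so the firm uses whichever has the lower cost per unit of output.
Cost per unit of output via L is w/8 = 1.375; via K it is r/7 = 2. L is cheaper.
Producing Q = 18 with L alone: L = 2.25, K = 0.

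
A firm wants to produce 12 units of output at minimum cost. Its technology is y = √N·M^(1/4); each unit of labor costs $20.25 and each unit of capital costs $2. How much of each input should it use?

Cost minimization requires the marginal rate of technical substitution to equal the input-price ratio: MP_N/MP_M = w/r.
Here MP_N/MP_M = (1/2)·(M/N)/(1/4) = 2·(M/N). Setting this equal to 20.25/2 = 10.125 gives M = 5.0625N.
Substituting into y = 12: N^(1/2)·(5.0625N)^(1/4) = 12.
Solving, N = 16 and M = 81.

N* = 16, M* = 81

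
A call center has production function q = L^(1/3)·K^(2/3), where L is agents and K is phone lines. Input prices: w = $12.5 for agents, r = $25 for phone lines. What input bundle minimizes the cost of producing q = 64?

L* = 64, K* = 64

Cost minimization requires the marginal rate of technical substitution to equal the input-price ratio: MP_L/MP_K = w/r.
Here MP_L/MP_K = (1/3)·(K/L)/(2/3) = 0.5·(K/L). Setting this equal to 12.5/25 = 0.5 gives K = L.
Substituting into q = 64: L^(1/3)·(L)^(2/3) = 64.
Solving, L = 64 and K = 64.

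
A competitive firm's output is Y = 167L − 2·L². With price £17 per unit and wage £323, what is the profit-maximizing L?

The marginal product of L is MP_L = 167 − 4L.
A price-taking firm hires until the value of the marginal product equals the wage: P·MP_L = w, so 17·(167 − 4L) = 323.
Then 167 − 4L = 19, giving L = 37.

L* = 37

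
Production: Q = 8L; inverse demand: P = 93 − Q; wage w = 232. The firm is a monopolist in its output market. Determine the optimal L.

L* = 4

Marginal revenue from the inverse demand is MR = 93 − 2Q.
The marginal product is MP_L = 8.
A monopolist hires until marginal revenue product equals the wage: MR·MP_L = w.
(93 − 16L)·8 = 232, so L = 4.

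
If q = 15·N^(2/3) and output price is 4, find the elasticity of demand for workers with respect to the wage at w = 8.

ε = -3

MP_N = (2/3)·15·N^(-1/3), so P·MP_N = w gives 40·N^(-1/3) = w.
Solving, N(w) = (40/w)^(3). This is a constant-elasticity form: N ∝ w^(−3), so ε = −3.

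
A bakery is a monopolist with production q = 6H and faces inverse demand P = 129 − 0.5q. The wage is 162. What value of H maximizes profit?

H* = 17

Marginal revenue from the inverse demand is MR = 129 − q.
The marginal product is MP_H = 6.
A monopolist hires until marginal revenue product equals the wage: MR·MP_H = w.
(129 − 6H)·6 = 162, so H = 17.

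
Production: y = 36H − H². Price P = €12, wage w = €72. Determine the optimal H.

H* = 15

The marginal product of H is MP_H = 36 − 2H.
A price-taking firm hires until the value of the marginal product equals the wage: P·MP_H = w, so 12·(36 − 2H) = 72.
Then 36 − 2H = 6, giving H = 15.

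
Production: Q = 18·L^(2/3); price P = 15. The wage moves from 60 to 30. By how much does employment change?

ΔL = 189

From P·MP_L = w with MP_L = 12·L^(-1/3), the labor demand is L(w) = (180/w)^(3).
At w = 60: L = 27. At w = 30: L = 216.
ΔL = 216 − 27 = 189.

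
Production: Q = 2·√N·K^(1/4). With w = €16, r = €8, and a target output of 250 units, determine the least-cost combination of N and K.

Cost minimization requires the marginal rate of technical substitution to equal the input-price ratio: MP_N/MP_K = w/r.
Here MP_N/MP_K = (1/2)·(K/N)/(1/4) = 2·(K/N). Setting this equal to 16/8 = 2 gives K = N.
Substituting into Q = 250: 2·N^(1/2)·(N)^(1/4) = 250.
Solving, N = 625 and K = 625.

N* = 625, K* = 625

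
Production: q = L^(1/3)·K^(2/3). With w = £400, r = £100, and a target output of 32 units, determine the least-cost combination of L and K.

L* = 8, K* = 64

Cost minimization requires the marginal rate of technical substitution to equal the input-price ratio: MP_L/MP_K = w/r.
Here MP_L/MP_K = (1/3)·(K/L)/(2/3) = 0.5·(K/L). Setting this equal to 400/100 = 4 gives K = 8L.
Substituting into q = 32: L^(1/3)·(8L)^(2/3) = 32.
Solving, L = 8 and K = 64.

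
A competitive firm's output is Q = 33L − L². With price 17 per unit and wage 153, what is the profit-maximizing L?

The marginal product of L is MP_L = 33 − 2L.
A price-taking firm hires until the value of the marginal product equals the wage: P·MP_L = w, so 17·(33 − 2L) = 153.
Then 33 − 2L = 9, giving L = 12.

L* = 12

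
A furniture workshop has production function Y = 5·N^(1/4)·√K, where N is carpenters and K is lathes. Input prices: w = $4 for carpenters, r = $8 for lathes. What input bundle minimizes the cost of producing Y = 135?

Cost minimization requires the marginal rate of technical substitution to equal the input-price ratio: MP_N/MP_K = w/r.
Here MP_N/MP_K = (1/4)·(K/N)/(1/2) = 0.5·(K/N). Setting this equal to 4/8 = 0.5 gives K = N.
Substituting into Y = 135: 5·N^(1/4)·(N)^(1/2) = 135.
Solving, N = 81 and K = 81.

N* = 81, K* = 81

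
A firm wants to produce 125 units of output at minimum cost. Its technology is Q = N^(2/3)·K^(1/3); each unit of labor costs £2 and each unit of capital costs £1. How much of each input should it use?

N* = 125, K* = 125

Cost minimization requires the marginal rate of technical substitution to equal the input-price ratio: MP_N/MP_K = w/r.
Here MP_N/MP_K = (2/3)·(K/N)/(1/3) = 2·(K/N). Setting this equal to 2/1 = 2 gives K = N.
Substituting into Q = 125: N^(2/3)·(N)^(1/3) = 125.
Solving, N = 125 and K = 125.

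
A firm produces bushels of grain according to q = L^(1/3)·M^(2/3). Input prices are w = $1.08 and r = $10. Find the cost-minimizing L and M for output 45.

Cost minimization requires the marginal rate of technical substitution to equal the input-price ratio: MP_L/MP_M = w/r.
Here MP_L/MP_M = (1/3)·(M/L)/(2/3) = 0.5·(M/L). Setting this equal to 1.08/10 = 0.108 gives M = 0.216L.
Substituting into q = 45: L^(1/3)·(0.216L)^(2/3) = 45.
Solving, L = 125 and M = 27.

L* = 125, M* = 27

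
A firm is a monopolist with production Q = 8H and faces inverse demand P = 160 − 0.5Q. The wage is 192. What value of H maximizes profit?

H* = 17

Marginal revenue from the inverse demand is MR = 160 − Q.
The marginal product is MP_H = 8.
A monopolist hires until marginal revenue product equals the wage: MR·MP_H = w.
(160 − 8H)·8 = 192, so H = 17.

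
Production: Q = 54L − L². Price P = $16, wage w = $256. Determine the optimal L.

The marginal product of L is MP_L = 54 − 2L.
A price-taking firm hires until the value of the marginal product equals the wage: P·MP_L = w, so 16·(54 − 2L) = 256.
Then 54 − 2L = 16, giving L = 19.

L* = 19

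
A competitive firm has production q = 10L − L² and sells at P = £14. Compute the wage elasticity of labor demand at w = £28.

From P·MP_L = w with MP_L = 10 − 2L, labor demand is L(w) = (10 − w/14)/2.
dL/dw = −1/(28) = -1/28.
At w = 28, L = 4, so ε = (dL/dw)·(w/L) = (-1/28)·(28/4) = -0.25.

ε = -0.25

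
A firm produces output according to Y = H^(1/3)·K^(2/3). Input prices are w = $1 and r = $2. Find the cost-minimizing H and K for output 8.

H* = 8, K* = 8

Cost minimization requires the marginal rate of technical substitution to equal the input-price ratio: MP_H/MP_K = w/r.
Here MP_H/MP_K = (1/3)·(K/H)/(2/3) = 0.5·(K/H). Setting this equal to 1/2 = 0.5 gives K = H.
Substituting into Y = 8: H^(1/3)·(H)^(2/3) = 8.
Solving, H = 8 and K = 8.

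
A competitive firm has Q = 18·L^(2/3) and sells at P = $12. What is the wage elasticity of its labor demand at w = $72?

ε = -3

MP_L = (2/3)·18·L^(-1/3), so P·MP_L = w gives 144·L^(-1/3) = w.
Solving, L(w) = (144/w)^(3). This is a constant-elasticity form: L ∝ w^(−3), so ε = −3.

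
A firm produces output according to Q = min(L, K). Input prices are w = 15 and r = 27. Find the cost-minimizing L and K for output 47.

L* = 47, K* = 47

With a fixed-proportions technology, the cost-minimizing bundle uses no slack in either input: L = K = Q.
So L = 47 and K = 47.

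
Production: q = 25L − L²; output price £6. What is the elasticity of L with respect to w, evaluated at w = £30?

From P·MP_L = w with MP_L = 25 − 2L, labor demand is L(w) = (25 − w/6)/2.
dL/dw = −1/(12) = -1/12.
At w = 30, L = 10, so ε = (dL/dw)·(w/L) = (-1/12)·(30/10) = -0.25.

ε = -0.25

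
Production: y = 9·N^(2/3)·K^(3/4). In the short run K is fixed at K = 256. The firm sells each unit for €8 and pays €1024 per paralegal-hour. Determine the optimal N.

N* = 27

With K = 256, MP_N = (2/3)·9·N^(-1/3)·256^(3/4) = 384·N^(-1/3).
Profit maximization for a price taker requires P·MP_N = w: 8·384·N^(-1/3) = 1024.
So N^(-1/3) = 1/3, which gives N = 27.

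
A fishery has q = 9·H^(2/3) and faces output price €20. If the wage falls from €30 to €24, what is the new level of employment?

H* = 125

From P·MP_H = w with MP_H = 6·H^(-1/3), the labor demand is H(w) = (120/w)^(3).
At w = 30: H = 64. At w = 24: H = 125.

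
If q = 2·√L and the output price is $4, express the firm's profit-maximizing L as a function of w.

MP_L = (1/2)·2·L^(-1/2) = L^(-1/2).
Setting P·MP_L = w: 4·L^(-1/2) = w.
Solving for L: L^(-1/2) = w/4, so L = (4/w)^(2).

L(w) = 16/w²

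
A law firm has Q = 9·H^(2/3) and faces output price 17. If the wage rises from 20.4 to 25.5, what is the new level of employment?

From P·MP_H = w with MP_H = 6·H^(-1/3), the labor demand is H(w) = (102/w)^(3).
At w = 20.4: H = 125. At w = 25.5: H = 64.

H* = 64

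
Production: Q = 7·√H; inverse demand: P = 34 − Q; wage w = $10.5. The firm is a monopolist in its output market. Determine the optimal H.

Marginal revenue from the inverse demand is MR = 34 − 2Q.
The marginal product is MP_H = 3.5·H^(-1/2).
A monopolist hires until marginal revenue product equals the wage: MR·MP_H = w.
At H, Q = 7·√H. Substituting and solving: (34 − 14·√H)·3.5·H^(-1/2) = 10.5 gives H = 4.

H* = 4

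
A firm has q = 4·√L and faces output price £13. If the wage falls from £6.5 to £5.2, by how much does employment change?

From P·MP_L = w with MP_L = 2·L^(-1/2), the labor demand is L(w) = (26/w)^(2).
At w = 6.5: L = 16. At w = 5.2: L = 25.
ΔL = 25 − 16 = 9.

ΔL = 9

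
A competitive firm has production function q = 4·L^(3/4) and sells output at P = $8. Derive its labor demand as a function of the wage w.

L(w) = 331776/w^(4)

MP_L = (3/4)·4·L^(-1/4) = 3·L^(-1/4).
Setting P·MP_L = w: 24·L^(-1/4) = w.
Solving for L: L^(-1/4) = w/24, so L = (24/w)^(4).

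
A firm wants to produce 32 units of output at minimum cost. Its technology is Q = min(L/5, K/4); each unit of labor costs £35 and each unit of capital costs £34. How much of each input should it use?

With a fixed-proportions technology, the cost-minimizing bundle uses no slack in either input: L/5 = K/4 = Q.
So L = 5·32 = 160 and K = 4·32 = 128.

L* = 160, K* = 128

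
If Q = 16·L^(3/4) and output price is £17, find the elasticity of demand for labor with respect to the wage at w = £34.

ε = -4

MP_L = (3/4)·16·L^(-1/4), so P·MP_L = w gives 204·L^(-1/4) = w.
Solving, L(w) = (204/w)^(4). This is a constant-elasticity form: L ∝ w^(−4), so ε = −4.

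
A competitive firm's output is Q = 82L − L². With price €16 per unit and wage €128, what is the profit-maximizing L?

L* = 37

The marginal product of L is MP_L = 82 − 2L.
A price-taking firm hires until the value of the marginal product equals the wage: P·MP_L = w, so 16·(82 − 2L) = 128.
Then 82 − 2L = 8, giving L = 37.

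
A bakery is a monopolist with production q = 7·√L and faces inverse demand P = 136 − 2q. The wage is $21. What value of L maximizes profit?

Marginal revenue from the inverse demand is MR = 136 − 4q.
The marginal product is MP_L = 3.5·L^(-1/2).
A monopolist hires until marginal revenue product equals the wage: MR·MP_L = w.
At L, q = 7·√L. Substituting and solving: (136 − 28·√L)·3.5·L^(-1/2) = 21 gives L = 16.

L* = 16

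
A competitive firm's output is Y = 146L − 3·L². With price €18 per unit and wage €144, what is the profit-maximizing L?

The marginal product of L is MP_L = 146 − 6L.
A price-taking firm hires until the value of the marginal product equals the wage: P·MP_L = w, so 18·(146 − 6L) = 144.
Then 146 − 6L = 8, giving L = 23.

L* = 23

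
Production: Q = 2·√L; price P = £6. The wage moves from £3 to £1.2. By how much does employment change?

ΔL = 21

From P·MP_L = w with MP_L = L^(-1/2), the labor demand is L(w) = (6/w)^(2).
At w = 3: L = 4. At w = 1.2: L = 25.
ΔL = 25 − 4 = 21.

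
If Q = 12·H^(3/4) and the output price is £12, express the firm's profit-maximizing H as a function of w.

MP_H = (3/4)·12·H^(-1/4) = 9·H^(-1/4).
Setting P·MP_H = w: 108·H^(-1/4) = w.
Solving for H: H^(-1/4) = w/108, so H = (108/w)^(4).

H(w) = (108/w)^(4)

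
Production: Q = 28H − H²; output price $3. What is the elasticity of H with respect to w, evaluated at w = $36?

From P·MP_H = w with MP_H = 28 − 2H, labor demand is H(w) = (28 − w/3)/2.
dH/dw = −1/(6) = -1/6.
At w = 36, H = 8, so ε = (dH/dw)·(w/H) = (-1/6)·(36/8) = -0.75.

ε = -0.75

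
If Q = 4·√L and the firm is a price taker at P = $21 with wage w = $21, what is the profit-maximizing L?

MP_L = (1/2)·4·L^(-1/2) = 2·L^(-1/2).
Profit maximization for a price taker requires P·MP_L = w: 21·2·L^(-1/2) = 21.
So L^(-1/2) = 0.5, which gives L = 4.

L* = 4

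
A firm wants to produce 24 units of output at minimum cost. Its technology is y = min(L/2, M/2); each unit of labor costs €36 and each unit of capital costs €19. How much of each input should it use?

L* = 48, M* = 48

With a fixed-proportions technology, the cost-minimizing bundle uses no slack in either input: L/2 = M/2 = y.
So L = 2·24 = 48 and M = 2·24 = 48.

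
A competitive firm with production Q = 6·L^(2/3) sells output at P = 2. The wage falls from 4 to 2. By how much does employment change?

From P·MP_L = w with MP_L = 4·L^(-1/3), the labor demand is L(w) = (8/w)^(3).
At w = 4: L = 8. At w = 2: L = 64.
ΔL = 64 − 8 = 56.

ΔL = 56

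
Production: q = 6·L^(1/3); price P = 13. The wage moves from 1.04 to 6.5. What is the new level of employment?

L* = 8

From P·MP_L = w with MP_L = 2·L^(-2/3), the labor demand is L(w) = (26/w)^(3/2).
At w = 1.04: L = 125. At w = 6.5: L = 8.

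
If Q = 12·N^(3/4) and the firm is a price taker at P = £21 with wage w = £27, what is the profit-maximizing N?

N* = 2401

MP_N = (3/4)·12·N^(-1/4) = 9·N^(-1/4).
Profit maximization for a price taker requires P·MP_N = w: 21·9·N^(-1/4) = 27.
So N^(-1/4) = 1/7, which gives N = 2401.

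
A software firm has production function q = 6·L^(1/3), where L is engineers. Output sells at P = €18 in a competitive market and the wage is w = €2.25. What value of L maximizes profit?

MP_L = (1/3)·6·L^(-2/3) = 2·L^(-2/3).
Profit maximization for a price taker requires P·MP_L = w: 18·2·L^(-2/3) = 2.25.
So L^(-2/3) = 0.0625, which gives L = 64.

L* = 64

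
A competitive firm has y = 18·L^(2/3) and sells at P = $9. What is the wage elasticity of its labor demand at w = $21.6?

ε = -3

MP_L = (2/3)·18·L^(-1/3), so P·MP_L = w gives 108·L^(-1/3) = w.
Solving, L(w) = (108/w)^(3). This is a constant-elasticity form: L ∝ w^(−3), so ε = −3.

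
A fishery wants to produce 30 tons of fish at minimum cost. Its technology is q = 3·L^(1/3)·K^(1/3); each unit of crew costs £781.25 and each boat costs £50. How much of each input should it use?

L* = 8, K* = 125

Cost minimization requires the marginal rate of technical substitution to equal the input-price ratio: MP_L/MP_K = w/r.
Here MP_L/MP_K = (1/3)·(K/L)/(1/3) = (K/L). Setting this equal to 781.25/50 = 15.625 gives K = 15.625L.
Substituting into q = 30: 3·L^(1/3)·(15.625L)^(1/3) = 30.
Solving, L = 8 and K = 125.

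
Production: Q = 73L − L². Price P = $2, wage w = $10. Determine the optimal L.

The marginal product of L is MP_L = 73 − 2L.
A price-taking firm hires until the value of the marginal product equals the wage: P·MP_L = w, so 2·(73 − 2L) = 10.
Then 73 − 2L = 5, giving L = 34.

L* = 34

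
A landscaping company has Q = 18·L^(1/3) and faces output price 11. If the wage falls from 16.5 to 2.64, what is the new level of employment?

L* = 125

From P·MP_L = w with MP_L = 6·L^(-2/3), the labor demand is L(w) = (66/w)^(3/2).
At w = 16.5: L = 8. At w = 2.64: L = 125.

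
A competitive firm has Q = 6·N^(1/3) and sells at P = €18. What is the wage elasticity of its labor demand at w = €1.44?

MP_N = (1/3)·6·N^(-2/3), so P·MP_N = w gives 36·N^(-2/3) = w.
Solving, N(w) = (36/w)^(3/2). This is a constant-elasticity form: N ∝ w^(−3/2), so ε = −3/2.

ε = -1.5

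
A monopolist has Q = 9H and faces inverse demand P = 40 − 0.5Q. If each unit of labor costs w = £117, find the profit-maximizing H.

H* = 3

Marginal revenue from the inverse demand is MR = 40 − Q.
The marginal product is MP_H = 9.
A monopolist hires until marginal revenue product equals the wage: MR·MP_H = w.
(40 − 9H)·9 = 117, so H = 3.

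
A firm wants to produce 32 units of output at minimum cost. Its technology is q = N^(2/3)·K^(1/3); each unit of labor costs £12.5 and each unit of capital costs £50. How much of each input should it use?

Cost minimization requires the marginal rate of technical substitution to equal the input-price ratio: MP_N/MP_K = w/r.
Here MP_N/MP_K = (2/3)·(K/N)/(1/3) = 2·(K/N). Setting this equal to 12.5/50 = 0.25 gives K = 0.125N.
Substituting into q = 32: N^(2/3)·(0.125N)^(1/3) = 32.
Solving, N = 64 and K = 8.

N* = 64, K* = 8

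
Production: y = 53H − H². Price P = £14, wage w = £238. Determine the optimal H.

H* = 18

The marginal product of H is MP_H = 53 − 2H.
A price-taking firm hires until the value of the marginal product equals the wage: P·MP_H = w, so 14·(53 − 2H) = 238.
Then 53 − 2H = 17, giving H = 18.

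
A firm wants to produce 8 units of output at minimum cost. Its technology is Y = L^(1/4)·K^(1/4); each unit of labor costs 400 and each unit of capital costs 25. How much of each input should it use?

Cost minimization requires the marginal rate of technical substitution to equal the input-price ratio: MP_L/MP_K = w/r.
Here MP_L/MP_K = (1/4)·(K/L)/(1/4) = (K/L). Setting this equal to 400/25 = 16 gives K = 16L.
Substituting into Y = 8: L^(1/4)·(16L)^(1/4) = 8.
Solving, L = 16 and K = 256.

L* = 16, K* = 256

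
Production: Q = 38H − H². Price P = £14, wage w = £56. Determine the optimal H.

H* = 17

The marginal product of H is MP_H = 38 − 2H.
A price-taking firm hires until the value of the marginal product equals the wage: P·MP_H = w, so 14·(38 − 2H) = 56.
Then 38 − 2H = 4, giving H = 17.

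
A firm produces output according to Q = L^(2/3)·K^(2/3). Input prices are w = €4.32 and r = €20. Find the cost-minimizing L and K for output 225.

L* = 125, K* = 27

Cost minimization requires the marginal rate of technical substitution to equal the input-price ratio: MP_L/MP_K = w/r.
Here MP_L/MP_K = (2/3)·(K/L)/(2/3) = (K/L). Setting this equal to 4.32/20 = 0.216 gives K = 0.216L.
Substituting into Q = 225: L^(2/3)·(0.216L)^(2/3) = 225.
Solving, L = 125 and K = 27.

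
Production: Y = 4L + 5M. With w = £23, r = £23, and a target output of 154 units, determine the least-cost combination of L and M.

The inputs are perfect substitutes, so the firm uses whichever has the lower cost per unit of output.
Cost per unit of output via L is w/4 = 5.75; via M it is r/5 = 4.6. M is cheaper.
Producing Y = 154 with M alone: L = 0, M = 30.8.

L* = 0, M* = 30.8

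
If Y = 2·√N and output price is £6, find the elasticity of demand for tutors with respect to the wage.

ε = -2

MP_N = (1/2)·2·N^(-1/2), so P·MP_N = w gives 6·N^(-1/2) = w.
Solving, N(w) = (6/w)^(2). This is a constant-elasticity form: N ∝ w^(−2), so ε = −2.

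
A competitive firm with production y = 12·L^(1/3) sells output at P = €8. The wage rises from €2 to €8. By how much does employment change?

From P·MP_L = w with MP_L = 4·L^(-2/3), the labor demand is L(w) = (32/w)^(3/2).
At w = 2: L = 64. At w = 8: L = 8.
ΔL = 8 − 64 = -56.

ΔL = -56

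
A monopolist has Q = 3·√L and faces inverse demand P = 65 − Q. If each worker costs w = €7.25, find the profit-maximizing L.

L* = 36

Marginal revenue from the inverse demand is MR = 65 − 2Q.
The marginal product is MP_L = 1.5·L^(-1/2).
A monopolist hires until marginal revenue product equals the wage: MR·MP_L = w.
At L, Q = 3·√L. Substituting and solving: (65 − 6·√L)·1.5·L^(-1/2) = 7.25 gives L = 36.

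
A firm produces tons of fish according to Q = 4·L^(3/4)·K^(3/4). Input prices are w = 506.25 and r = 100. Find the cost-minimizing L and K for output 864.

L* = 16, K* = 81

Cost minimization requires the marginal rate of technical substitution to equal the input-price ratio: MP_L/MP_K = w/r.
Here MP_L/MP_K = (3/4)·(K/L)/(3/4) = (K/L). Setting this equal to 506.25/100 = 5.0625 gives K = 5.0625L.
Substituting into Q = 864: 4·L^(3/4)·(5.0625L)^(3/4) = 864.
Solving, L = 16 and K = 81.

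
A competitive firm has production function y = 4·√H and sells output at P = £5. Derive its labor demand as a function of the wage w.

MP_H = (1/2)·4·H^(-1/2) = 2·H^(-1/2).
Setting P·MP_H = w: 10·H^(-1/2) = w.
Solving for H: H^(-1/2) = w/10, so H = (10/w)^(2).

H(w) = 100/w²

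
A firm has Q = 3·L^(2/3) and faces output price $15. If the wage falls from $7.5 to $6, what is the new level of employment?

From P·MP_L = w with MP_L = 2·L^(-1/3), the labor demand is L(w) = (30/w)^(3).
At w = 7.5: L = 64. At w = 6: L = 125.

L* = 125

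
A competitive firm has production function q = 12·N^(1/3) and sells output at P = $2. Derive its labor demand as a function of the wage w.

MP_N = (1/3)·12·N^(-2/3) = 4·N^(-2/3).
Setting P·MP_N = w: 8·N^(-2/3) = w.
Solving for N: N^(-2/3) = w/8, so N = (8/w)^(3/2).

N(w) = (8/w)^(3/2)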